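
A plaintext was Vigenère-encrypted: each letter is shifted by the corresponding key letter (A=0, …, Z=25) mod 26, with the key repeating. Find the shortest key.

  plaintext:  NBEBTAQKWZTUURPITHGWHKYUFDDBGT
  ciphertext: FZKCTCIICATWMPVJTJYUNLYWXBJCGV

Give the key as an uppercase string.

  i= 0: F-N = 18 → S
  i= 1: Z-B = 24 → Y
  i= 2: K-E =  6 → G
  i= 3: C-B =  1 → B
  i= 4: T-T =  0 → A
  i= 5: C-A =  2 → C
  i= 6: I-Q = 18 → S
  i= 7: I-K = 24 → Y
  i= 8: C-W =  6 → G
  i= 9: A-Z =  1 → B
  i=10: T-T =  0 → A
  i=11: W-U =  2 → C
  i=12: M-U = 18 → S
  i=13: P-R = 24 → Y
  i=14: V-P =  6 → G
  i=15: J-I =  1 → B
  i=16: T-T =  0 → A
  i=17: J-H =  2 → C
  i=18: Y-G = 18 → S
  i=19: U-W = 24 → Y
  i=20: N-H =  6 → G
  i=21: L-K =  1 → B
  i=22: Y-Y =  0 → A
  i=23: W-U =  2 → C
  i=24: X-F = 18 → S
  i=25: B-D = 24 → Y
  i=26: J-D =  6 → G
  i=27: C-B =  1 → B
  i=28: G-G =  0 → A
  i=29: V-T =  2 → C
  shifts repeat with period 6: SYGBAC

SYGBAC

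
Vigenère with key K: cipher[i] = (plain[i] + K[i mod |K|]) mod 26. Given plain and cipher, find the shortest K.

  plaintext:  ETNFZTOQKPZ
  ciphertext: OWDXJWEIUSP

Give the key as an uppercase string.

  i= 0: O-E = 10 → K
  i= 1: W-T =  3 → D
  i= 2: D-N = 16 → Q
  i= 3: X-F = 18 → S
  i= 4: J-Z = 10 → K
  i= 5: W-T =  3 → D
  i= 6: E-O = 16 → Q
  i= 7: I-Q = 18 → S
  i= 8: U-K = 10 → K
  i= 9: S-P =  3 → D
  i=10: P-Z = 16 → Q
  shifts repeat with period 4: KDQS

KDQS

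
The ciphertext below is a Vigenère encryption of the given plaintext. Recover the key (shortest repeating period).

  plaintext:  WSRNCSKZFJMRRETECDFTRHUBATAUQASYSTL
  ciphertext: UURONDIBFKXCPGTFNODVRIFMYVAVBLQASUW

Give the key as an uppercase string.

  i= 0: U-W = 24 → Y
  i= 1: U-S =  2 → C
  i= 2: R-R =  0 → A
  i= 3: O-N =  1 → B
  i= 4: N-C = 11 → L
  i= 5: D-S = 11 → L
  i= 6: I-K = 24 → Y
  i= 7: B-Z =  2 → C
  i= 8: F-F =  0 → A
  i= 9: K-J =  1 → B
  i=10: X-M = 11 → L
  i=11: C-R = 11 → L
  i=12: P-R = 24 → Y
  i=13: G-E =  2 → C
  i=14: T-T =  0 → A
  i=15: F-E =  1 → B
  i=16: N-C = 11 → L
  i=17: O-D = 11 → L
  i=18: D-F = 24 → Y
  i=19: V-T =  2 → C
  i=20: R-R =  0 → A
  i=21: I-H =  1 → B
  i=22: F-U = 11 → L
  i=23: M-B = 11 → L
  i=24: Y-A = 24 → Y
  i=25: V-T =  2 → C
  i=26: A-A =  0 → A
  i=27: V-U =  1 → B
  i=28: B-Q = 11 → L
  i=29: L-A = 11 → L
  i=30: Q-S = 24 → Y
  i=31: A-Y =  2 → C
  i=32: S-S =  0 → A
  i=33: U-T =  1 → B
  i=34: W-L = 11 → L
  shifts repeat with period 6: YCABLL

YCABLL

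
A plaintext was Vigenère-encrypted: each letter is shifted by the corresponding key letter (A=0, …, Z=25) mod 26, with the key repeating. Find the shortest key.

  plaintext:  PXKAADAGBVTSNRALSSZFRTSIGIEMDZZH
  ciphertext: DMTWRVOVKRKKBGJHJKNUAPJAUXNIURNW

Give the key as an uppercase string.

  i= 0: D-P = 14 → O
  i= 1: M-X = 15 → P
  i= 2: T-K =  9 → J
  i= 3: W-A = 22 → W
  i= 4: R-A = 17 → R
  i= 5: V-D = 18 → S
  i= 6: O-A = 14 → O
  i= 7: V-G = 15 → P
  i= 8: K-B =  9 → J
  i= 9: R-V = 22 → W
  i=10: K-T = 17 → R
  i=11: K-S = 18 → S
  i=12: B-N = 14 → O
  i=13: G-R = 15 → P
  i=14: J-A =  9 → J
  i=15: H-L = 22 → W
  i=16: J-S = 17 → R
  i=17: K-S = 18 → S
  i=18: N-Z = 14 → O
  i=19: U-F = 15 → P
  i=20: A-R =  9 → J
  i=21: P-T = 22 → W
  i=22: J-S = 17 → R
  i=23: A-I = 18 → S
  i=24: U-G = 14 → O
  i=25: X-I = 15 → P
  i=26: N-E =  9 → J
  i=27: I-M = 22 → W
  i=28: U-D = 17 → R
  i=29: R-Z = 18 → S
  i=30: N-Z = 14 → O
  i=31: W-H = 15 → P
  shifts repeat with period 6: OPJWRS

OPJWRS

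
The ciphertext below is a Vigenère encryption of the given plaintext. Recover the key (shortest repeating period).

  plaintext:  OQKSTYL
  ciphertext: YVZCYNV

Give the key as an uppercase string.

  i= 0: Y-O = 10 → K
  i= 1: V-Q =  5 → F
  i= 2: Z-K = 15 → P
  i= 3: C-S = 10 → K
  i= 4: Y-T =  5 → F
  i= 5: N-Y = 15 → P
  i= 6: V-L = 10 → K
  shifts repeat with period 3: KFP

KFP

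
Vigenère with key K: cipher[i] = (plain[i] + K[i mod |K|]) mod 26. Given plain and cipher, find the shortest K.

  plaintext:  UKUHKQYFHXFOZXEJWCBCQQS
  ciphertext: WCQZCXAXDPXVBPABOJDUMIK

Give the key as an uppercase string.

CSWSSH

  i= 0: W-U =  2 → C
  i= 1: C-K = 18 → S
  i= 2: Q-U = 22 → W
  i= 3: Z-H = 18 → S
  i= 4: C-K = 18 → S
  i= 5: X-Q =  7 → H
  i= 6: A-Y =  2 → C
  i= 7: X-F = 18 → S
  i= 8: D-H = 22 → W
  i= 9: P-X = 18 → S
  i=10: X-F = 18 → S
  i=11: V-O =  7 → H
  i=12: B-Z =  2 → C
  i=13: P-X = 18 → S
  i=14: A-E = 22 → W
  i=15: B-J = 18 → S
  i=16: O-W = 18 → S
  i=17: J-C =  7 → H
  i=18: D-B =  2 → C
  i=19: U-C = 18 → S
  i=20: M-Q = 22 → W
  i=21: I-Q = 18 → S
  i=22: K-S = 18 → S
  shifts repeat with period 6: CSWSSH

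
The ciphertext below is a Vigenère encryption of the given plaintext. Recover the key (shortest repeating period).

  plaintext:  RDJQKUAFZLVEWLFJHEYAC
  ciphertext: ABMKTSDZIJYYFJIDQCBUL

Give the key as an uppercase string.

  i= 0: A-R =  9 → J
  i= 1: B-D = 24 → Y
  i= 2: M-J =  3 → D
  i= 3: K-Q = 20 → U
  i= 4: T-K =  9 → J
  i= 5: S-U = 24 → Y
  i= 6: D-A =  3 → D
  i= 7: Z-F = 20 → U
  i= 8: I-Z =  9 → J
  i= 9: J-L = 24 → Y
  i=10: Y-V =  3 → D
  i=11: Y-E = 20 → U
  i=12: F-W =  9 → J
  i=13: J-L = 24 → Y
  i=14: I-F =  3 → D
  i=15: D-J = 20 → U
  i=16: Q-H =  9 → J
  i=17: C-E = 24 → Y
  i=18: B-Y =  3 → D
  i=19: U-A = 20 → U
  i=20: L-C =  9 → J
  shifts repeat with period 4: JYDU

JYDU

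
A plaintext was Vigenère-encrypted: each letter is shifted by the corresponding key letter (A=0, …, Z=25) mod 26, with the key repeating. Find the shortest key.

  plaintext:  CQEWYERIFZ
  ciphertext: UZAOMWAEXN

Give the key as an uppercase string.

  i= 0: U-C = 18 → S
  i= 1: Z-Q =  9 → J
  i= 2: A-E = 22 → W
  i= 3: O-W = 18 → S
  i= 4: M-Y = 14 → O
  i= 5: W-E = 18 → S
  i= 6: A-R =  9 → J
  i= 7: E-I = 22 → W
  i= 8: X-F = 18 → S
  i= 9: N-Z = 14 → O
  shifts repeat with period 5: SJWSO

SJWSO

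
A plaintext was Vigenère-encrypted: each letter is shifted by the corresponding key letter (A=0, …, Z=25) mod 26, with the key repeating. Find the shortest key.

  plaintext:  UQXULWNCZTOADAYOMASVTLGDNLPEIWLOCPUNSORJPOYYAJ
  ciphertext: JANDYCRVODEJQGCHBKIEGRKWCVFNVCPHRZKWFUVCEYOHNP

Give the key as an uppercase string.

  i= 0: J-U = 15 → P
  i= 1: A-Q = 10 → K
  i= 2: N-X = 16 → Q
  i= 3: D-U =  9 → J
  i= 4: Y-L = 13 → N
  i= 5: C-W =  6 → G
  i= 6: R-N =  4 → E
  i= 7: V-C = 19 → T
  i= 8: O-Z = 15 → P
  i= 9: D-T = 10 → K
  i=10: E-O = 16 → Q
  i=11: J-A =  9 → J
  i=12: Q-D = 13 → N
  i=13: G-A =  6 → G
  i=14: C-Y =  4 → E
  i=15: H-O = 19 → T
  i=16: B-M = 15 → P
  i=17: K-A = 10 → K
  i=18: I-S = 16 → Q
  i=19: E-V =  9 → J
  i=20: G-T = 13 → N
  i=21: R-L =  6 → G
  i=22: K-G =  4 → E
  i=23: W-D = 19 → T
  i=24: C-N = 15 → P
  i=25: V-L = 10 → K
  i=26: F-P = 16 → Q
  i=27: N-E =  9 → J
  i=28: V-I = 13 → N
  i=29: C-W =  6 → G
  i=30: P-L =  4 → E
  i=31: H-O = 19 → T
  i=32: R-C = 15 → P
  i=33: Z-P = 10 → K
  i=34: K-U = 16 → Q
  i=35: W-N =  9 → J
  i=36: F-S = 13 → N
  i=37: U-O =  6 → G
  i=38: V-R =  4 → E
  i=39: C-J = 19 → T
  i=40: E-P = 15 → P
  i=41: Y-O = 10 → K
  i=42: O-Y = 16 → Q
  i=43: H-Y =  9 → J
  i=44: N-A = 13 → N
  i=45: P-J =  6 → G
  shifts repeat with period 8: PKQJNGET

PKQJNGET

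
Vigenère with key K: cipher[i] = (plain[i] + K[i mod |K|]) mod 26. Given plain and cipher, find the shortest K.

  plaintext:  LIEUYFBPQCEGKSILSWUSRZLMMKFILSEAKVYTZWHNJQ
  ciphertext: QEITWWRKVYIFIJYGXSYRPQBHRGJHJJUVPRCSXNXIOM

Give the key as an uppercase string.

  i= 0: Q-L =  5 → F
  i= 1: E-I = 22 → W
  i= 2: I-E =  4 → E
  i= 3: T-U = 25 → Z
  i= 4: W-Y = 24 → Y
  i= 5: W-F = 17 → R
  i= 6: R-B = 16 → Q
  i= 7: K-P = 21 → V
  i= 8: V-Q =  5 → F
  i= 9: Y-C = 22 → W
  i=10: I-E =  4 → E
  i=11: F-G = 25 → Z
  i=12: I-K = 24 → Y
  i=13: J-S = 17 → R
  i=14: Y-I = 16 → Q
  i=15: G-L = 21 → V
  i=16: X-S =  5 → F
  i=17: S-W = 22 → W
  i=18: Y-U =  4 → E
  i=19: R-S = 25 → Z
  i=20: P-R = 24 → Y
  i=21: Q-Z = 17 → R
  i=22: B-L = 16 → Q
  i=23: H-M = 21 → V
  i=24: R-M =  5 → F
  i=25: G-K = 22 → W
  i=26: J-F =  4 → E
  i=27: H-I = 25 → Z
  i=28: J-L = 24 → Y
  i=29: J-S = 17 → R
  i=30: U-E = 16 → Q
  i=31: V-A = 21 → V
  i=32: P-K =  5 → F
  i=33: R-V = 22 → W
  i=34: C-Y =  4 → E
  i=35: S-T = 25 → Z
  i=36: X-Z = 24 → Y
  i=37: N-W = 17 → R
  i=38: X-H = 16 → Q
  i=39: I-N = 21 → V
  i=40: O-J =  5 → F
  i=41: M-Q = 22 → W
  shifts repeat with period 8: FWEZYRQV

FWEZYRQV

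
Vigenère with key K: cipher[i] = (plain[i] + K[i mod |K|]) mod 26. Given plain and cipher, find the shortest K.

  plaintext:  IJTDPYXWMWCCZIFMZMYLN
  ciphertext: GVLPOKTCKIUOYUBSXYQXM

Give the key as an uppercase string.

YMSMZMWG

  i= 0: G-I = 24 → Y
  i= 1: V-J = 12 → M
  i= 2: L-T = 18 → S
  i= 3: P-D = 12 → M
  i= 4: O-P = 25 → Z
  i= 5: K-Y = 12 → M
  i= 6: T-X = 22 → W
  i= 7: C-W =  6 → G
  i= 8: K-M = 24 → Y
  i= 9: I-W = 12 → M
  i=10: U-C = 18 → S
  i=11: O-C = 12 → M
  i=12: Y-Z = 25 → Z
  i=13: U-I = 12 → M
  i=14: B-F = 22 → W
  i=15: S-M =  6 → G
  i=16: X-Z = 24 → Y
  i=17: Y-M = 12 → M
  i=18: Q-Y = 18 → S
  i=19: X-L = 12 → M
  i=20: M-N = 25 → Z
  shifts repeat with period 8: YMSMZMWG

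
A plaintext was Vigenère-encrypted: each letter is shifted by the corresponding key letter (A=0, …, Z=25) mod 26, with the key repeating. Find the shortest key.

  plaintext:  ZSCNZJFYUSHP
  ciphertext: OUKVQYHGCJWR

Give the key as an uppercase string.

  i= 0: O-Z = 15 → P
  i= 1: U-S =  2 → C
  i= 2: K-C =  8 → I
  i= 3: V-N =  8 → I
  i= 4: Q-Z = 17 → R
  i= 5: Y-J = 15 → P
  i= 6: H-F =  2 → C
  i= 7: G-Y =  8 → I
  i= 8: C-U =  8 → I
  i= 9: J-S = 17 → R
  i=10: W-H = 15 → P
  i=11: R-P =  2 → C
  shifts repeat with period 5: PCIIR

PCIIR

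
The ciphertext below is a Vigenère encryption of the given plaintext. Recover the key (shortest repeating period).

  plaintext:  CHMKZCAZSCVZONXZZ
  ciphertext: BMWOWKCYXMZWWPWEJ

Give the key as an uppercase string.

ZFKEXIC

  i= 0: B-C = 25 → Z
  i= 1: M-H =  5 → F
  i= 2: W-M = 10 → K
  i= 3: O-K =  4 → E
  i= 4: W-Z = 23 → X
  i= 5: K-C =  8 → I
  i= 6: C-A =  2 → C
  i= 7: Y-Z = 25 → Z
  i= 8: X-S =  5 → F
  i= 9: M-C = 10 → K
  i=10: Z-V =  4 → E
  i=11: W-Z = 23 → X
  i=12: W-O =  8 → I
  i=13: P-N =  2 → C
  i=14: W-X = 25 → Z
  i=15: E-Z =  5 → F
  i=16: J-Z = 10 → K
  shifts repeat with period 7: ZFKEXIC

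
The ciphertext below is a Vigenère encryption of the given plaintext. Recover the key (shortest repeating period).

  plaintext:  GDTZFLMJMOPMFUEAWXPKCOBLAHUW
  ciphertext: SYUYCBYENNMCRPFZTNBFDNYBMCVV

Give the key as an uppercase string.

MVBZXQ

  i= 0: S-G = 12 → M
  i= 1: Y-D = 21 → V
  i= 2: U-T =  1 → B
  i= 3: Y-Z = 25 → Z
  i= 4: C-F = 23 → X
  i= 5: B-L = 16 → Q
  i= 6: Y-M = 12 → M
  i= 7: E-J = 21 → V
  i= 8: N-M =  1 → B
  i= 9: N-O = 25 → Z
  i=10: M-P = 23 → X
  i=11: C-M = 16 → Q
  i=12: R-F = 12 → M
  i=13: P-U = 21 → V
  i=14: F-E =  1 → B
  i=15: Z-A = 25 → Z
  i=16: T-W = 23 → X
  i=17: N-X = 16 → Q
  i=18: B-P = 12 → M
  i=19: F-K = 21 → V
  i=20: D-C =  1 → B
  i=21: N-O = 25 → Z
  i=22: Y-B = 23 → X
  i=23: B-L = 16 → Q
  i=24: M-A = 12 → M
  i=25: C-H = 21 → V
  i=26: V-U =  1 → B
  i=27: V-W = 25 → Z
  shifts repeat with period 6: MVBZXQ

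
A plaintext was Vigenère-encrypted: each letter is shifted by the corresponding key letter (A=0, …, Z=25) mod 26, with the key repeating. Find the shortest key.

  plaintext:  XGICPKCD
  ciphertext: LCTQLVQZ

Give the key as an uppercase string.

OWL

  i= 0: L-X = 14 → O
  i= 1: C-G = 22 → W
  i= 2: T-I = 11 → L
  i= 3: Q-C = 14 → O
  i= 4: L-P = 22 → W
  i= 5: V-K = 11 → L
  i= 6: Q-C = 14 → O
  i= 7: Z-D = 22 → W
  shifts repeat with period 3: OWL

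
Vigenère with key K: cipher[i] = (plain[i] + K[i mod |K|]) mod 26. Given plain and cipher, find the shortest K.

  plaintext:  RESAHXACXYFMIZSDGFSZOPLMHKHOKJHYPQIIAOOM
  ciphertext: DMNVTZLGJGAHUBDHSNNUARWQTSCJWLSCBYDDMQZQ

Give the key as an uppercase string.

MIVVMCLE

  i= 0: D-R = 12 → M
  i= 1: M-E =  8 → I
  i= 2: N-S = 21 → V
  i= 3: V-A = 21 → V
  i= 4: T-H = 12 → M
  i= 5: Z-X =  2 → C
  i= 6: L-A = 11 → L
  i= 7: G-C =  4 → E
  i= 8: J-X = 12 → M
  i= 9: G-Y =  8 → I
  i=10: A-F = 21 → V
  i=11: H-M = 21 → V
  i=12: U-I = 12 → M
  i=13: B-Z =  2 → C
  i=14: D-S = 11 → L
  i=15: H-D =  4 → E
  i=16: S-G = 12 → M
  i=17: N-F =  8 → I
  i=18: N-S = 21 → V
  i=19: U-Z = 21 → V
  i=20: A-O = 12 → M
  i=21: R-P =  2 → C
  i=22: W-L = 11 → L
  i=23: Q-M =  4 → E
  i=24: T-H = 12 → M
  i=25: S-K =  8 → I
  i=26: C-H = 21 → V
  i=27: J-O = 21 → V
  i=28: W-K = 12 → M
  i=29: L-J =  2 → C
  i=30: S-H = 11 → L
  i=31: C-Y =  4 → E
  i=32: B-P = 12 → M
  i=33: Y-Q =  8 → I
  i=34: D-I = 21 → V
  i=35: D-I = 21 → V
  i=36: M-A = 12 → M
  i=37: Q-O =  2 → C
  i=38: Z-O = 11 → L
  i=39: Q-M =  4 → E
  shifts repeat with period 8: MIVVMCLE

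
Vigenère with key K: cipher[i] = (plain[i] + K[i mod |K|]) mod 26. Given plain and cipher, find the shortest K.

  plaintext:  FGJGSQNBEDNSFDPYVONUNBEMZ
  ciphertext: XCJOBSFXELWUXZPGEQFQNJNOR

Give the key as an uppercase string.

SWAIJC

  i= 0: X-F = 18 → S
  i= 1: C-G = 22 → W
  i= 2: J-J =  0 → A
  i= 3: O-G =  8 → I
  i= 4: B-S =  9 → J
  i= 5: S-Q =  2 → C
  i= 6: F-N = 18 → S
  i= 7: X-B = 22 → W
  i= 8: E-E =  0 → A
  i= 9: L-D =  8 → I
  i=10: W-N =  9 → J
  i=11: U-S =  2 → C
  i=12: X-F = 18 → S
  i=13: Z-D = 22 → W
  i=14: P-P =  0 → A
  i=15: G-Y =  8 → I
  i=16: E-V =  9 → J
  i=17: Q-O =  2 → C
  i=18: F-N = 18 → S
  i=19: Q-U = 22 → W
  i=20: N-N =  0 → A
  i=21: J-B =  8 → I
  i=22: N-E =  9 → J
  i=23: O-M =  2 → C
  i=24: R-Z = 18 → S
  shifts repeat with period 6: SWAIJC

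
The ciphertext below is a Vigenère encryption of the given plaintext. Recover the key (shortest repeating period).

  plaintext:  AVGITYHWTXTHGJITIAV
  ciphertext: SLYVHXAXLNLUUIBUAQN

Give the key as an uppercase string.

  i= 0: S-A = 18 → S
  i= 1: L-V = 16 → Q
  i= 2: Y-G = 18 → S
  i= 3: V-I = 13 → N
  i= 4: H-T = 14 → O
  i= 5: X-Y = 25 → Z
  i= 6: A-H = 19 → T
  i= 7: X-W =  1 → B
  i= 8: L-T = 18 → S
  i= 9: N-X = 16 → Q
  i=10: L-T = 18 → S
  i=11: U-H = 13 → N
  i=12: U-G = 14 → O
  i=13: I-J = 25 → Z
  i=14: B-I = 19 → T
  i=15: U-T =  1 → B
  i=16: A-I = 18 → S
  i=17: Q-A = 16 → Q
  i=18: N-V = 18 → S
  shifts repeat with period 8: SQSNOZTB

SQSNOZTB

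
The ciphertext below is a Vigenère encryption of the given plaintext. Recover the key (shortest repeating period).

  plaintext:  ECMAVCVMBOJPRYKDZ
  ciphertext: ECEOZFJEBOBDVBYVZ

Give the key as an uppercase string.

  i= 0: E-E =  0 → A
  i= 1: C-C =  0 → A
  i= 2: E-M = 18 → S
  i= 3: O-A = 14 → O
  i= 4: Z-V =  4 → E
  i= 5: F-C =  3 → D
  i= 6: J-V = 14 → O
  i= 7: E-M = 18 → S
  i= 8: B-B =  0 → A
  i= 9: O-O =  0 → A
  i=10: B-J = 18 → S
  i=11: D-P = 14 → O
  i=12: V-R =  4 → E
  i=13: B-Y =  3 → D
  i=14: Y-K = 14 → O
  i=15: V-D = 18 → S
  i=16: Z-Z =  0 → A
  shifts repeat with period 8: AASOEDOS

AASOEDOS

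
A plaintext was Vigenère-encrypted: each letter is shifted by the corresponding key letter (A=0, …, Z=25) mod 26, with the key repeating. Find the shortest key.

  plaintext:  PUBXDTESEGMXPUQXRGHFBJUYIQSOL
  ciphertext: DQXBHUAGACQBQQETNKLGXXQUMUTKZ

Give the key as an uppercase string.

OWWEEBW

  i= 0: D-P = 14 → O
  i= 1: Q-U = 22 → W
  i= 2: X-B = 22 → W
  i= 3: B-X =  4 → E
  i= 4: H-D =  4 → E
  i= 5: U-T =  1 → B
  i= 6: A-E = 22 → W
  i= 7: G-S = 14 → O
  i= 8: A-E = 22 → W
  i= 9: C-G = 22 → W
  i=10: Q-M =  4 → E
  i=11: B-X =  4 → E
  i=12: Q-P =  1 → B
  i=13: Q-U = 22 → W
  i=14: E-Q = 14 → O
  i=15: T-X = 22 → W
  i=16: N-R = 22 → W
  i=17: K-G =  4 → E
  i=18: L-H =  4 → E
  i=19: G-F =  1 → B
  i=20: X-B = 22 → W
  i=21: X-J = 14 → O
  i=22: Q-U = 22 → W
  i=23: U-Y = 22 → W
  i=24: M-I =  4 → E
  i=25: U-Q =  4 → E
  i=26: T-S =  1 → B
  i=27: K-O = 22 → W
  i=28: Z-L = 14 → O
  shifts repeat with period 7: OWWEEBW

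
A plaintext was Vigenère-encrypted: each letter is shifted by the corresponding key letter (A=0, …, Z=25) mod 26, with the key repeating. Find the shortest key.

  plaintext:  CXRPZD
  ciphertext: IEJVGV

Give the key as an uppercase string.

GHS

  i= 0: I-C =  6 → G
  i= 1: E-X =  7 → H
  i= 2: J-R = 18 → S
  i= 3: V-P =  6 → G
  i= 4: G-Z =  7 → H
  i= 5: V-D = 18 → S
  shifts repeat with period 3: GHS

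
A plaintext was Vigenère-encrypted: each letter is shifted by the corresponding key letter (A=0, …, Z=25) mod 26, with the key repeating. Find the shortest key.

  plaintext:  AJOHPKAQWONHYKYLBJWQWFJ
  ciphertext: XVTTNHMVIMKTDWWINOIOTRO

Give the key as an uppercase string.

XMFMY

  i= 0: X-A = 23 → X
  i= 1: V-J = 12 → M
  i= 2: T-O =  5 → F
  i= 3: T-H = 12 → M
  i= 4: N-P = 24 → Y
  i= 5: H-K = 23 → X
  i= 6: M-A = 12 → M
  i= 7: V-Q =  5 → F
  i= 8: I-W = 12 → M
  i= 9: M-O = 24 → Y
  i=10: K-N = 23 → X
  i=11: T-H = 12 → M
  i=12: D-Y =  5 → F
  i=13: W-K = 12 → M
  i=14: W-Y = 24 → Y
  i=15: I-L = 23 → X
  i=16: N-B = 12 → M
  i=17: O-J =  5 → F
  i=18: I-W = 12 → M
  i=19: O-Q = 24 → Y
  i=20: T-W = 23 → X
  i=21: R-F = 12 → M
  i=22: O-J =  5 → F
  shifts repeat with period 5: XMFMY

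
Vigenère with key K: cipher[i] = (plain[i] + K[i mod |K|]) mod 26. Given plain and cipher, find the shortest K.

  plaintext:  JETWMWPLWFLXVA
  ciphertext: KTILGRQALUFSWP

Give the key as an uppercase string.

BPPPUV

  i= 0: K-J =  1 → B
  i= 1: T-E = 15 → P
  i= 2: I-T = 15 → P
  i= 3: L-W = 15 → P
  i= 4: G-M = 20 → U
  i= 5: R-W = 21 → V
  i= 6: Q-P =  1 → B
  i= 7: A-L = 15 → P
  i= 8: L-W = 15 → P
  i= 9: U-F = 15 → P
  i=10: F-L = 20 → U
  i=11: S-X = 21 → V
  i=12: W-V =  1 → B
  i=13: P-A = 15 → P
  shifts repeat with period 6: BPPPUV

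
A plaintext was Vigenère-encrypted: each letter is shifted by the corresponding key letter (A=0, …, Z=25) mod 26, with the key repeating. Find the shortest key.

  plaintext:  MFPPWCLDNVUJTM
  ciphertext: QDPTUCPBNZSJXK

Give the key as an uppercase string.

EYA

  i= 0: Q-M =  4 → E
  i= 1: D-F = 24 → Y
  i= 2: P-P =  0 → A
  i= 3: T-P =  4 → E
  i= 4: U-W = 24 → Y
  i= 5: C-C =  0 → A
  i= 6: P-L =  4 → E
  i= 7: B-D = 24 → Y
  i= 8: N-N =  0 → A
  i= 9: Z-V =  4 → E
  i=10: S-U = 24 → Y
  i=11: J-J =  0 → A
  i=12: X-T =  4 → E
  i=13: K-M = 24 → Y
  shifts repeat with period 3: EYA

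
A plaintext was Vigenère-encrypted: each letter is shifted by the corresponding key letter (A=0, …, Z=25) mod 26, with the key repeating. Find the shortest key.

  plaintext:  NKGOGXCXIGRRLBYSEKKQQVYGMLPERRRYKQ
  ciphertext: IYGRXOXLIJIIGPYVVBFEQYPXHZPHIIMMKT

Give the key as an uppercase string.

  i= 0: I-N = 21 → V
  i= 1: Y-K = 14 → O
  i= 2: G-G =  0 → A
  i= 3: R-O =  3 → D
  i= 4: X-G = 17 → R
  i= 5: O-X = 17 → R
  i= 6: X-C = 21 → V
  i= 7: L-X = 14 → O
  i= 8: I-I =  0 → A
  i= 9: J-G =  3 → D
  i=10: I-R = 17 → R
  i=11: I-R = 17 → R
  i=12: G-L = 21 → V
  i=13: P-B = 14 → O
  i=14: Y-Y =  0 → A
  i=15: V-S =  3 → D
  i=16: V-E = 17 → R
  i=17: B-K = 17 → R
  i=18: F-K = 21 → V
  i=19: E-Q = 14 → O
  i=20: Q-Q =  0 → A
  i=21: Y-V =  3 → D
  i=22: P-Y = 17 → R
  i=23: X-G = 17 → R
  i=24: H-M = 21 → V
  i=25: Z-L = 14 → O
  i=26: P-P =  0 → A
  i=27: H-E =  3 → D
  i=28: I-R = 17 → R
  i=29: I-R = 17 → R
  i=30: M-R = 21 → V
  i=31: M-Y = 14 → O
  i=32: K-K =  0 → A
  i=33: T-Q =  3 → D
  shifts repeat with period 6: VOADRR

VOADRR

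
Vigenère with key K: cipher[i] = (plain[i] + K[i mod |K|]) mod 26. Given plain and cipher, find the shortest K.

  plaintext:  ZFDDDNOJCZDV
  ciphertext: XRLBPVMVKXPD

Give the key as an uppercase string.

YMI

  i= 0: X-Z = 24 → Y
  i= 1: R-F = 12 → M
  i= 2: L-D =  8 → I
  i= 3: B-D = 24 → Y
  i= 4: P-D = 12 → M
  i= 5: V-N =  8 → I
  i= 6: M-O = 24 → Y
  i= 7: V-J = 12 → M
  i= 8: K-C =  8 → I
  i= 9: X-Z = 24 → Y
  i=10: P-D = 12 → M
  i=11: D-V =  8 → I
  shifts repeat with period 3: YMI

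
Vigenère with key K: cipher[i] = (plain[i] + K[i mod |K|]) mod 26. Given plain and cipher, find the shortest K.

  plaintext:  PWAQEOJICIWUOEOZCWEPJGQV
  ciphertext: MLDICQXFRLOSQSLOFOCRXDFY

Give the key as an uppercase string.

XPDSYCO

  i= 0: M-P = 23 → X
  i= 1: L-W = 15 → P
  i= 2: D-A =  3 → D
  i= 3: I-Q = 18 → S
  i= 4: C-E = 24 → Y
  i= 5: Q-O =  2 → C
  i= 6: X-J = 14 → O
  i= 7: F-I = 23 → X
  i= 8: R-C = 15 → P
  i= 9: L-I =  3 → D
  i=10: O-W = 18 → S
  i=11: S-U = 24 → Y
  i=12: Q-O =  2 → C
  i=13: S-E = 14 → O
  i=14: L-O = 23 → X
  i=15: O-Z = 15 → P
  i=16: F-C =  3 → D
  i=17: O-W = 18 → S
  i=18: C-E = 24 → Y
  i=19: R-P =  2 → C
  i=20: X-J = 14 → O
  i=21: D-G = 23 → X
  i=22: F-Q = 15 → P
  i=23: Y-V =  3 → D
  shifts repeat with period 7: XPDSYCO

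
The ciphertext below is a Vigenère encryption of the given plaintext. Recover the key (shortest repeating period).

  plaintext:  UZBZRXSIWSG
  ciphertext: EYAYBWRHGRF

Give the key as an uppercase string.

KZZZ

  i= 0: E-U = 10 → K
  i= 1: Y-Z = 25 → Z
  i= 2: A-B = 25 → Z
  i= 3: Y-Z = 25 → Z
  i= 4: B-R = 10 → K
  i= 5: W-X = 25 → Z
  i= 6: R-S = 25 → Z
  i= 7: H-I = 25 → Z
  i= 8: G-W = 10 → K
  i= 9: R-S = 25 → Z
  i=10: F-G = 25 → Z
  shifts repeat with period 4: KZZZ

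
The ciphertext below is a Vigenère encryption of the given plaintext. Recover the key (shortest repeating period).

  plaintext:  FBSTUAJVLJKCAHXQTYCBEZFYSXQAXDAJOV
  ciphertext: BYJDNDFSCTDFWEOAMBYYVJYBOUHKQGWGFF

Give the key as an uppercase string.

  i= 0: B-F = 22 → W
  i= 1: Y-B = 23 → X
  i= 2: J-S = 17 → R
  i= 3: D-T = 10 → K
  i= 4: N-U = 19 → T
  i= 5: D-A =  3 → D
  i= 6: F-J = 22 → W
  i= 7: S-V = 23 → X
  i= 8: C-L = 17 → R
  i= 9: T-J = 10 → K
  i=10: D-K = 19 → T
  i=11: F-C =  3 → D
  i=12: W-A = 22 → W
  i=13: E-H = 23 → X
  i=14: O-X = 17 → R
  i=15: A-Q = 10 → K
  i=16: M-T = 19 → T
  i=17: B-Y =  3 → D
  i=18: Y-C = 22 → W
  i=19: Y-B = 23 → X
  i=20: V-E = 17 → R
  i=21: J-Z = 10 → K
  i=22: Y-F = 19 → T
  i=23: B-Y =  3 → D
  i=24: O-S = 22 → W
  i=25: U-X = 23 → X
  i=26: H-Q = 17 → R
  i=27: K-A = 10 → K
  i=28: Q-X = 19 → T
  i=29: G-D =  3 → D
  i=30: W-A = 22 → W
  i=31: G-J = 23 → X
  i=32: F-O = 17 → R
  i=33: F-V = 10 → K
  shifts repeat with period 6: WXRKTD

WXRKTD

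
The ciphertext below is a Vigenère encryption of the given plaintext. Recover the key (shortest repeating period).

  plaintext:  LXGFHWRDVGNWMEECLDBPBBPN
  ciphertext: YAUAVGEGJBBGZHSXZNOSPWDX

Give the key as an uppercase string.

  i= 0: Y-L = 13 → N
  i= 1: A-X =  3 → D
  i= 2: U-G = 14 → O
  i= 3: A-F = 21 → V
  i= 4: V-H = 14 → O
  i= 5: G-W = 10 → K
  i= 6: E-R = 13 → N
  i= 7: G-D =  3 → D
  i= 8: J-V = 14 → O
  i= 9: B-G = 21 → V
  i=10: B-N = 14 → O
  i=11: G-W = 10 → K
  i=12: Z-M = 13 → N
  i=13: H-E =  3 → D
  i=14: S-E = 14 → O
  i=15: X-C = 21 → V
  i=16: Z-L = 14 → O
  i=17: N-D = 10 → K
  i=18: O-B = 13 → N
  i=19: S-P =  3 → D
  i=20: P-B = 14 → O
  i=21: W-B = 21 → V
  i=22: D-P = 14 → O
  i=23: X-N = 10 → K
  shifts repeat with period 6: NDOVOK

NDOVOK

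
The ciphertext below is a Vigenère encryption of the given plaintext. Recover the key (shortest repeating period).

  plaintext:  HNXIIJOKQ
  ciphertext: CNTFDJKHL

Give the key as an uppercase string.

  i= 0: C-H = 21 → V
  i= 1: N-N =  0 → A
  i= 2: T-X = 22 → W
  i= 3: F-I = 23 → X
  i= 4: D-I = 21 → V
  i= 5: J-J =  0 → A
  i= 6: K-O = 22 → W
  i= 7: H-K = 23 → X
  i= 8: L-Q = 21 → V
  shifts repeat with period 4: VAWX

VAWX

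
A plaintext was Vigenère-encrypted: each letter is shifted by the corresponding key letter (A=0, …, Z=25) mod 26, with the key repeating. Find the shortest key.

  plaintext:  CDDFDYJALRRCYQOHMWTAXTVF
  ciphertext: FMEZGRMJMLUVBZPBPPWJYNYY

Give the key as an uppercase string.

DJBUDT

  i= 0: F-C =  3 → D
  i= 1: M-D =  9 → J
  i= 2: E-D =  1 → B
  i= 3: Z-F = 20 → U
  i= 4: G-D =  3 → D
  i= 5: R-Y = 19 → T
  i= 6: M-J =  3 → D
  i= 7: J-A =  9 → J
  i= 8: M-L =  1 → B
  i= 9: L-R = 20 → U
  i=10: U-R =  3 → D
  i=11: V-C = 19 → T
  i=12: B-Y =  3 → D
  i=13: Z-Q =  9 → J
  i=14: P-O =  1 → B
  i=15: B-H = 20 → U
  i=16: P-M =  3 → D
  i=17: P-W = 19 → T
  i=18: W-T =  3 → D
  i=19: J-A =  9 → J
  i=20: Y-X =  1 → B
  i=21: N-T = 20 → U
  i=22: Y-V =  3 → D
  i=23: Y-F = 19 → T
  shifts repeat with period 6: DJBUDT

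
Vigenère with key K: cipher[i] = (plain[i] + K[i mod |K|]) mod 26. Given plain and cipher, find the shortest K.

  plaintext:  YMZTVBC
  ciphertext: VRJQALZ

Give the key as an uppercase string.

  i= 0: V-Y = 23 → X
  i= 1: R-M =  5 → F
  i= 2: J-Z = 10 → K
  i= 3: Q-T = 23 → X
  i= 4: A-V =  5 → F
  i= 5: L-B = 10 → K
  i= 6: Z-C = 23 → X
  shifts repeat with period 3: XFK

XFK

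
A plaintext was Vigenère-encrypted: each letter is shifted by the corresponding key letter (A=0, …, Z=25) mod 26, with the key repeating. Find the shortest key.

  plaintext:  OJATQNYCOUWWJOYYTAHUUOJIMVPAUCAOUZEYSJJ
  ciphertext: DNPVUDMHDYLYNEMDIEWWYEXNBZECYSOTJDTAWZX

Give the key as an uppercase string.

PEPCEQOF

  i= 0: D-O = 15 → P
  i= 1: N-J =  4 → E
  i= 2: P-A = 15 → P
  i= 3: V-T =  2 → C
  i= 4: U-Q =  4 → E
  i= 5: D-N = 16 → Q
  i= 6: M-Y = 14 → O
  i= 7: H-C =  5 → F
  i= 8: D-O = 15 → P
  i= 9: Y-U =  4 → E
  i=10: L-W = 15 → P
  i=11: Y-W =  2 → C
  i=12: N-J =  4 → E
  i=13: E-O = 16 → Q
  i=14: M-Y = 14 → O
  i=15: D-Y =  5 → F
  i=16: I-T = 15 → P
  i=17: E-A =  4 → E
  i=18: W-H = 15 → P
  i=19: W-U =  2 → C
  i=20: Y-U =  4 → E
  i=21: E-O = 16 → Q
  i=22: X-J = 14 → O
  i=23: N-I =  5 → F
  i=24: B-M = 15 → P
  i=25: Z-V =  4 → E
  i=26: E-P = 15 → P
  i=27: C-A =  2 → C
  i=28: Y-U =  4 → E
  i=29: S-C = 16 → Q
  i=30: O-A = 14 → O
  i=31: T-O =  5 → F
  i=32: J-U = 15 → P
  i=33: D-Z =  4 → E
  i=34: T-E = 15 → P
  i=35: A-Y =  2 → C
  i=36: W-S =  4 → E
  i=37: Z-J = 16 → Q
  i=38: X-J = 14 → O
  shifts repeat with period 8: PEPCEQOF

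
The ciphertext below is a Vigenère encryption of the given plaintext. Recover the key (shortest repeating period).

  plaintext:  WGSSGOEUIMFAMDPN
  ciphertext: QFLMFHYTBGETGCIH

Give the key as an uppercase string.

  i= 0: Q-W = 20 → U
  i= 1: F-G = 25 → Z
  i= 2: L-S = 19 → T
  i= 3: M-S = 20 → U
  i= 4: F-G = 25 → Z
  i= 5: H-O = 19 → T
  i= 6: Y-E = 20 → U
  i= 7: T-U = 25 → Z
  i= 8: B-I = 19 → T
  i= 9: G-M = 20 → U
  i=10: E-F = 25 → Z
  i=11: T-A = 19 → T
  i=12: G-M = 20 → U
  i=13: C-D = 25 → Z
  i=14: I-P = 19 → T
  i=15: H-N = 20 → U
  shifts repeat with period 3: UZT

UZT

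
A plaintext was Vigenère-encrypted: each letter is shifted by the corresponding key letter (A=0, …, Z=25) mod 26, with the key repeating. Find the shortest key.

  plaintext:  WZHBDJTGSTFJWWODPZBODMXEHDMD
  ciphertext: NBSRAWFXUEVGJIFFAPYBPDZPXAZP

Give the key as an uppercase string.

RCLQXNM

  i= 0: N-W = 17 → R
  i= 1: B-Z =  2 → C
  i= 2: S-H = 11 → L
  i= 3: R-B = 16 → Q
  i= 4: A-D = 23 → X
  i= 5: W-J = 13 → N
  i= 6: F-T = 12 → M
  i= 7: X-G = 17 → R
  i= 8: U-S =  2 → C
  i= 9: E-T = 11 → L
  i=10: V-F = 16 → Q
  i=11: G-J = 23 → X
  i=12: J-W = 13 → N
  i=13: I-W = 12 → M
  i=14: F-O = 17 → R
  i=15: F-D =  2 → C
  i=16: A-P = 11 → L
  i=17: P-Z = 16 → Q
  i=18: Y-B = 23 → X
  i=19: B-O = 13 → N
  i=20: P-D = 12 → M
  i=21: D-M = 17 → R
  i=22: Z-X =  2 → C
  i=23: P-E = 11 → L
  i=24: X-H = 16 → Q
  i=25: A-D = 23 → X
  i=26: Z-M = 13 → N
  i=27: P-D = 12 → M
  shifts repeat with period 7: RCLQXNM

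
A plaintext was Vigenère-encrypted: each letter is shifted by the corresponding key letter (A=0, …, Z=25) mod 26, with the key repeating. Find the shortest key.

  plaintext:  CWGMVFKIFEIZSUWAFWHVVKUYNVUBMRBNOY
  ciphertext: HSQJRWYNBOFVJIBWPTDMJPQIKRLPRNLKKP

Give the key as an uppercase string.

FWKXWRO

  i= 0: H-C =  5 → F
  i= 1: S-W = 22 → W
  i= 2: Q-G = 10 → K
  i= 3: J-M = 23 → X
  i= 4: R-V = 22 → W
  i= 5: W-F = 17 → R
  i= 6: Y-K = 14 → O
  i= 7: N-I =  5 → F
  i= 8: B-F = 22 → W
  i= 9: O-E = 10 → K
  i=10: F-I = 23 → X
  i=11: V-Z = 22 → W
  i=12: J-S = 17 → R
  i=13: I-U = 14 → O
  i=14: B-W =  5 → F
  i=15: W-A = 22 → W
  i=16: P-F = 10 → K
  i=17: T-W = 23 → X
  i=18: D-H = 22 → W
  i=19: M-V = 17 → R
  i=20: J-V = 14 → O
  i=21: P-K =  5 → F
  i=22: Q-U = 22 → W
  i=23: I-Y = 10 → K
  i=24: K-N = 23 → X
  i=25: R-V = 22 → W
  i=26: L-U = 17 → R
  i=27: P-B = 14 → O
  i=28: R-M =  5 → F
  i=29: N-R = 22 → W
  i=30: L-B = 10 → K
  i=31: K-N = 23 → X
  i=32: K-O = 22 → W
  i=33: P-Y = 17 → R
  shifts repeat with period 7: FWKXWRO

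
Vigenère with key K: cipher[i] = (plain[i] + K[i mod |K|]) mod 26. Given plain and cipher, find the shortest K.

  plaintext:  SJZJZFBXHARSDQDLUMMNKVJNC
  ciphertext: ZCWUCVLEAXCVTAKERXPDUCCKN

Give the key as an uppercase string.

  i= 0: Z-S =  7 → H
  i= 1: C-J = 19 → T
  i= 2: W-Z = 23 → X
  i= 3: U-J = 11 → L
  i= 4: C-Z =  3 → D
  i= 5: V-F = 16 → Q
  i= 6: L-B = 10 → K
  i= 7: E-X =  7 → H
  i= 8: A-H = 19 → T
  i= 9: X-A = 23 → X
  i=10: C-R = 11 → L
  i=11: V-S =  3 → D
  i=12: T-D = 16 → Q
  i=13: A-Q = 10 → K
  i=14: K-D =  7 → H
  i=15: E-L = 19 → T
  i=16: R-U = 23 → X
  i=17: X-M = 11 → L
  i=18: P-M =  3 → D
  i=19: D-N = 16 → Q
  i=20: U-K = 10 → K
  i=21: C-V =  7 → H
  i=22: C-J = 19 → T
  i=23: K-N = 23 → X
  i=24: N-C = 11 → L
  shifts repeat with period 7: HTXLDQK

HTXLDQK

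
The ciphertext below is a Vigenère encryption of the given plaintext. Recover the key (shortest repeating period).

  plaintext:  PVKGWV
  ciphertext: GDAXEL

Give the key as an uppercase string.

  i= 0: G-P = 17 → R
  i= 1: D-V =  8 → I
  i= 2: A-K = 16 → Q
  i= 3: X-G = 17 → R
  i= 4: E-W =  8 → I
  i= 5: L-V = 16 → Q
  shifts repeat with period 3: RIQ

RIQ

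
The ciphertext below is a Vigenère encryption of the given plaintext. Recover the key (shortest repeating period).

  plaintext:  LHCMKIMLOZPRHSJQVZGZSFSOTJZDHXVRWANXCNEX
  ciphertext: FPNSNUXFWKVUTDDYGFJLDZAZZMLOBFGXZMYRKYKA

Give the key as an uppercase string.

  i= 0: F-L = 20 → U
  i= 1: P-H =  8 → I
  i= 2: N-C = 11 → L
  i= 3: S-M =  6 → G
  i= 4: N-K =  3 → D
  i= 5: U-I = 12 → M
  i= 6: X-M = 11 → L
  i= 7: F-L = 20 → U
  i= 8: W-O =  8 → I
  i= 9: K-Z = 11 → L
  i=10: V-P =  6 → G
  i=11: U-R =  3 → D
  i=12: T-H = 12 → M
  i=13: D-S = 11 → L
  i=14: D-J = 20 → U
  i=15: Y-Q =  8 → I
  i=16: G-V = 11 → L
  i=17: F-Z =  6 → G
  i=18: J-G =  3 → D
  i=19: L-Z = 12 → M
  i=20: D-S = 11 → L
  i=21: Z-F = 20 → U
  i=22: A-S =  8 → I
  i=23: Z-O = 11 → L
  i=24: Z-T =  6 → G
  i=25: M-J =  3 → D
  i=26: L-Z = 12 → M
  i=27: O-D = 11 → L
  i=28: B-H = 20 → U
  i=29: F-X =  8 → I
  i=30: G-V = 11 → L
  i=31: X-R =  6 → G
  i=32: Z-W =  3 → D
  i=33: M-A = 12 → M
  i=34: Y-N = 11 → L
  i=35: R-X = 20 → U
  i=36: K-C =  8 → I
  i=37: Y-N = 11 → L
  i=38: K-E =  6 → G
  i=39: A-X =  3 → D
  shifts repeat with period 7: UILGDML

UILGDML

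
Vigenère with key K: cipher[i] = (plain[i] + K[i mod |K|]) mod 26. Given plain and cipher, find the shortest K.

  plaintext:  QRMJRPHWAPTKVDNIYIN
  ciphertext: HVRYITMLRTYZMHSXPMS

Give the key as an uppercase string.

  i= 0: H-Q = 17 → R
  i= 1: V-R =  4 → E
  i= 2: R-M =  5 → F
  i= 3: Y-J = 15 → P
  i= 4: I-R = 17 → R
  i= 5: T-P =  4 → E
  i= 6: M-H =  5 → F
  i= 7: L-W = 15 → P
  i= 8: R-A = 17 → R
  i= 9: T-P =  4 → E
  i=10: Y-T =  5 → F
  i=11: Z-K = 15 → P
  i=12: M-V = 17 → R
  i=13: H-D =  4 → E
  i=14: S-N =  5 → F
  i=15: X-I = 15 → P
  i=16: P-Y = 17 → R
  i=17: M-I =  4 → E
  i=18: S-N =  5 → F
  shifts repeat with period 4: REFP

REFP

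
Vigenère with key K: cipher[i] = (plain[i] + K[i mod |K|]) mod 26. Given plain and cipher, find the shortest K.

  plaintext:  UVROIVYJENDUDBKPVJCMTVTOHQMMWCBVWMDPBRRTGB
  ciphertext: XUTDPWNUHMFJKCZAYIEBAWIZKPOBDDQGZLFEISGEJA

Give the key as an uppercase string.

DZCPHBPL

  i= 0: X-U =  3 → D
  i= 1: U-V = 25 → Z
  i= 2: T-R =  2 → C
  i= 3: D-O = 15 → P
  i= 4: P-I =  7 → H
  i= 5: W-V =  1 → B
  i= 6: N-Y = 15 → P
  i= 7: U-J = 11 → L
  i= 8: H-E =  3 → D
  i= 9: M-N = 25 → Z
  i=10: F-D =  2 → C
  i=11: J-U = 15 → P
  i=12: K-D =  7 → H
  i=13: C-B =  1 → B
  i=14: Z-K = 15 → P
  i=15: A-P = 11 → L
  i=16: Y-V =  3 → D
  i=17: I-J = 25 → Z
  i=18: E-C =  2 → C
  i=19: B-M = 15 → P
  i=20: A-T =  7 → H
  i=21: W-V =  1 → B
  i=22: I-T = 15 → P
  i=23: Z-O = 11 → L
  i=24: K-H =  3 → D
  i=25: P-Q = 25 → Z
  i=26: O-M =  2 → C
  i=27: B-M = 15 → P
  i=28: D-W =  7 → H
  i=29: D-C =  1 → B
  i=30: Q-B = 15 → P
  i=31: G-V = 11 → L
  i=32: Z-W =  3 → D
  i=33: L-M = 25 → Z
  i=34: F-D =  2 → C
  i=35: E-P = 15 → P
  i=36: I-B =  7 → H
  i=37: S-R =  1 → B
  i=38: G-R = 15 → P
  i=39: E-T = 11 → L
  i=40: J-G =  3 → D
  i=41: A-B = 25 → Z
  shifts repeat with period 8: DZCPHBPL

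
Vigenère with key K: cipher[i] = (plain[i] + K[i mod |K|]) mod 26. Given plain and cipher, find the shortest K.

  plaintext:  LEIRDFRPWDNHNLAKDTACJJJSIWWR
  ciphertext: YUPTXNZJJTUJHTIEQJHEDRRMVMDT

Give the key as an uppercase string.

  i= 0: Y-L = 13 → N
  i= 1: U-E = 16 → Q
  i= 2: P-I =  7 → H
  i= 3: T-R =  2 → C
  i= 4: X-D = 20 → U
  i= 5: N-F =  8 → I
  i= 6: Z-R =  8 → I
  i= 7: J-P = 20 → U
  i= 8: J-W = 13 → N
  i= 9: T-D = 16 → Q
  i=10: U-N =  7 → H
  i=11: J-H =  2 → C
  i=12: H-N = 20 → U
  i=13: T-L =  8 → I
  i=14: I-A =  8 → I
  i=15: E-K = 20 → U
  i=16: Q-D = 13 → N
  i=17: J-T = 16 → Q
  i=18: H-A =  7 → H
  i=19: E-C =  2 → C
  i=20: D-J = 20 → U
  i=21: R-J =  8 → I
  i=22: R-J =  8 → I
  i=23: M-S = 20 → U
  i=24: V-I = 13 → N
  i=25: M-W = 16 → Q
  i=26: D-W =  7 → H
  i=27: T-R =  2 → C
  shifts repeat with period 8: NQHCUIIU

NQHCUIIU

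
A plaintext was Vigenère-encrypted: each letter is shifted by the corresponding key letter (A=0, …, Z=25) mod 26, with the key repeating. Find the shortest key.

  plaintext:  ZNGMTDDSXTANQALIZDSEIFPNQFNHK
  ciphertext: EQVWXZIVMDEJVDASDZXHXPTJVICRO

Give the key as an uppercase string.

FDPKEW

  i= 0: E-Z =  5 → F
  i= 1: Q-N =  3 → D
  i= 2: V-G = 15 → P
  i= 3: W-M = 10 → K
  i= 4: X-T =  4 → E
  i= 5: Z-D = 22 → W
  i= 6: I-D =  5 → F
  i= 7: V-S =  3 → D
  i= 8: M-X = 15 → P
  i= 9: D-T = 10 → K
  i=10: E-A =  4 → E
  i=11: J-N = 22 → W
  i=12: V-Q =  5 → F
  i=13: D-A =  3 → D
  i=14: A-L = 15 → P
  i=15: S-I = 10 → K
  i=16: D-Z =  4 → E
  i=17: Z-D = 22 → W
  i=18: X-S =  5 → F
  i=19: H-E =  3 → D
  i=20: X-I = 15 → P
  i=21: P-F = 10 → K
  i=22: T-P =  4 → E
  i=23: J-N = 22 → W
  i=24: V-Q =  5 → F
  i=25: I-F =  3 → D
  i=26: C-N = 15 → P
  i=27: R-H = 10 → K
  i=28: O-K =  4 → E
  shifts repeat with period 6: FDPKEW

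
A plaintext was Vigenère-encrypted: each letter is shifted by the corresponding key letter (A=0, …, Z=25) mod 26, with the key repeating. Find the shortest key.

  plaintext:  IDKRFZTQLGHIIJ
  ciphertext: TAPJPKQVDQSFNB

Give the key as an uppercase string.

LXFSK

  i= 0: T-I = 11 → L
  i= 1: A-D = 23 → X
  i= 2: P-K =  5 → F
  i= 3: J-R = 18 → S
  i= 4: P-F = 10 → K
  i= 5: K-Z = 11 → L
  i= 6: Q-T = 23 → X
  i= 7: V-Q =  5 → F
  i= 8: D-L = 18 → S
  i= 9: Q-G = 10 → K
  i=10: S-H = 11 → L
  i=11: F-I = 23 → X
  i=12: N-I =  5 → F
  i=13: B-J = 18 → S
  shifts repeat with period 5: LXFSK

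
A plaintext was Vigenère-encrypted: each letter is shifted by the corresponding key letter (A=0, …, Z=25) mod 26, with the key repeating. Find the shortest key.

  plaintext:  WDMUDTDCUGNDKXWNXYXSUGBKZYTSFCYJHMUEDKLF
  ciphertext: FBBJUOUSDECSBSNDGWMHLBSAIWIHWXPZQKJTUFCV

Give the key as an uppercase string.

JYPPRVRQ

  i= 0: F-W =  9 → J
  i= 1: B-D = 24 → Y
  i= 2: B-M = 15 → P
  i= 3: J-U = 15 → P
  i= 4: U-D = 17 → R
  i= 5: O-T = 21 → V
  i= 6: U-D = 17 → R
  i= 7: S-C = 16 → Q
  i= 8: D-U =  9 → J
  i= 9: E-G = 24 → Y
  i=10: C-N = 15 → P
  i=11: S-D = 15 → P
  i=12: B-K = 17 → R
  i=13: S-X = 21 → V
  i=14: N-W = 17 → R
  i=15: D-N = 16 → Q
  i=16: G-X =  9 → J
  i=17: W-Y = 24 → Y
  i=18: M-X = 15 → P
  i=19: H-S = 15 → P
  i=20: L-U = 17 → R
  i=21: B-G = 21 → V
  i=22: S-B = 17 → R
  i=23: A-K = 16 → Q
  i=24: I-Z =  9 → J
  i=25: W-Y = 24 → Y
  i=26: I-T = 15 → P
  i=27: H-S = 15 → P
  i=28: W-F = 17 → R
  i=29: X-C = 21 → V
  i=30: P-Y = 17 → R
  i=31: Z-J = 16 → Q
  i=32: Q-H =  9 → J
  i=33: K-M = 24 → Y
  i=34: J-U = 15 → P
  i=35: T-E = 15 → P
  i=36: U-D = 17 → R
  i=37: F-K = 21 → V
  i=38: C-L = 17 → R
  i=39: V-F = 16 → Q
  shifts repeat with period 8: JYPPRVRQ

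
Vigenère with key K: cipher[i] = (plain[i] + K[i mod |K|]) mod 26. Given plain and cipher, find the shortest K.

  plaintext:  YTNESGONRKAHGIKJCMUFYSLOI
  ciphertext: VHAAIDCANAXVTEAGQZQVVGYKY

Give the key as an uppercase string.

XONWQ

  i= 0: V-Y = 23 → X
  i= 1: H-T = 14 → O
  i= 2: A-N = 13 → N
  i= 3: A-E = 22 → W
  i= 4: I-S = 16 → Q
  i= 5: D-G = 23 → X
  i= 6: C-O = 14 → O
  i= 7: A-N = 13 → N
  i= 8: N-R = 22 → W
  i= 9: A-K = 16 → Q
  i=10: X-A = 23 → X
  i=11: V-H = 14 → O
  i=12: T-G = 13 → N
  i=13: E-I = 22 → W
  i=14: A-K = 16 → Q
  i=15: G-J = 23 → X
  i=16: Q-C = 14 → O
  i=17: Z-M = 13 → N
  i=18: Q-U = 22 → W
  i=19: V-F = 16 → Q
  i=20: V-Y = 23 → X
  i=21: G-S = 14 → O
  i=22: Y-L = 13 → N
  i=23: K-O = 22 → W
  i=24: Y-I = 16 → Q
  shifts repeat with period 5: XONWQ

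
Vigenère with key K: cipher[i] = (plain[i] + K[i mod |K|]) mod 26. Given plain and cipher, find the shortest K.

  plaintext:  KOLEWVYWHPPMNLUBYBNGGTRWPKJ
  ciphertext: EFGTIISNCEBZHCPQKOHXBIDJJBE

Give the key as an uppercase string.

URVPMN

  i= 0: E-K = 20 → U
  i= 1: F-O = 17 → R
  i= 2: G-L = 21 → V
  i= 3: T-E = 15 → P
  i= 4: I-W = 12 → M
  i= 5: I-V = 13 → N
  i= 6: S-Y = 20 → U
  i= 7: N-W = 17 → R
  i= 8: C-H = 21 → V
  i= 9: E-P = 15 → P
  i=10: B-P = 12 → M
  i=11: Z-M = 13 → N
  i=12: H-N = 20 → U
  i=13: C-L = 17 → R
  i=14: P-U = 21 → V
  i=15: Q-B = 15 → P
  i=16: K-Y = 12 → M
  i=17: O-B = 13 → N
  i=18: H-N = 20 → U
  i=19: X-G = 17 → R
  i=20: B-G = 21 → V
  i=21: I-T = 15 → P
  i=22: D-R = 12 → M
  i=23: J-W = 13 → N
  i=24: J-P = 20 → U
  i=25: B-K = 17 → R
  i=26: E-J = 21 → V
  shifts repeat with period 6: URVPMN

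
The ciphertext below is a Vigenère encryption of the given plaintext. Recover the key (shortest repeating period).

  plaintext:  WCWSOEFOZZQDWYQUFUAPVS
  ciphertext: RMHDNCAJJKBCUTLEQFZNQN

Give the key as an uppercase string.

VKLLZYV

  i= 0: R-W = 21 → V
  i= 1: M-C = 10 → K
  i= 2: H-W = 11 → L
  i= 3: D-S = 11 → L
  i= 4: N-O = 25 → Z
  i= 5: C-E = 24 → Y
  i= 6: A-F = 21 → V
  i= 7: J-O = 21 → V
  i= 8: J-Z = 10 → K
  i= 9: K-Z = 11 → L
  i=10: B-Q = 11 → L
  i=11: C-D = 25 → Z
  i=12: U-W = 24 → Y
  i=13: T-Y = 21 → V
  i=14: L-Q = 21 → V
  i=15: E-U = 10 → K
  i=16: Q-F = 11 → L
  i=17: F-U = 11 → L
  i=18: Z-A = 25 → Z
  i=19: N-P = 24 → Y
  i=20: Q-V = 21 → V
  i=21: N-S = 21 → V
  shifts repeat with period 7: VKLLZYV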